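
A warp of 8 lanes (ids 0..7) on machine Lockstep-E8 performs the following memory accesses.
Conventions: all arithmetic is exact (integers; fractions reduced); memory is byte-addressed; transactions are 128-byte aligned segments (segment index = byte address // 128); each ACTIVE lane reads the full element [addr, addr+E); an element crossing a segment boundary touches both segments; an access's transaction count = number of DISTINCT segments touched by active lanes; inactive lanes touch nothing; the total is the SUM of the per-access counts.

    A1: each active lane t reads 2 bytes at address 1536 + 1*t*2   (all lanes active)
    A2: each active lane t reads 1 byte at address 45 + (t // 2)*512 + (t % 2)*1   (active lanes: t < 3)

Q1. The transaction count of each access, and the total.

A1: 1 transaction
A2: 2 transactions

Answer: 1,2; total 3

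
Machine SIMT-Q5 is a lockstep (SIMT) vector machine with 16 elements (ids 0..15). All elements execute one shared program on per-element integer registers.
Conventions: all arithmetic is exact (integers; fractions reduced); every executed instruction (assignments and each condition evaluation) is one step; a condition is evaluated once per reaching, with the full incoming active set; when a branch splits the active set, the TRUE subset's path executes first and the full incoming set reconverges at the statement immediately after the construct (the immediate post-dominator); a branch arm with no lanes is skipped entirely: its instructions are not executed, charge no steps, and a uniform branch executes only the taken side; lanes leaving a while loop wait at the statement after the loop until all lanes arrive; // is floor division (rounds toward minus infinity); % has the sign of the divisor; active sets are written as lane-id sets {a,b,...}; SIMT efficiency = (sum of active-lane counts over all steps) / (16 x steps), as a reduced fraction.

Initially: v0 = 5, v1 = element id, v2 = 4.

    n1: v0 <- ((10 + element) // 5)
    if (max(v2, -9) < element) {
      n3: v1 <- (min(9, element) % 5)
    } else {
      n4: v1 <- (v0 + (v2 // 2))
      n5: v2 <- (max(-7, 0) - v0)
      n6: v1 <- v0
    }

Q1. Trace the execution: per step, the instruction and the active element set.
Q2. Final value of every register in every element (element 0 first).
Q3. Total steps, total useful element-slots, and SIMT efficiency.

step 0: v0 <- ((10 + element) // 5)  {0,1,2,3,4,5,6,7,8,9,10,11,12,13,14,15}
step 1: eval (max(v2, -9) < element) {0,1,2,3,4,5,6,7,8,9,10,11,12,13,14,15}
step 2: v1 <- (min(9, element) % 5)  {5,6,7,8,9,10,11,12,13,14,15}
step 3: v1 <- (v0 + (v2 // 2))       {0,1,2,3,4}
step 4: v2 <- (max(-7, 0) - v0)      {0,1,2,3,4}
step 5: v1 <- v0                     {0,1,2,3,4}

Answer: 6 steps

v0: 2,2,2,2,2,3,3,3,3,3,4,4,4,4,4,5
v1: 2,2,2,2,2,0,1,2,3,4,4,4,4,4,4,4
v2: -2,-2,-2,-2,-2,4,4,4,4,4,4,4,4,4,4,4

steps = 6; useful = 58; efficiency = 58/96 = 29/48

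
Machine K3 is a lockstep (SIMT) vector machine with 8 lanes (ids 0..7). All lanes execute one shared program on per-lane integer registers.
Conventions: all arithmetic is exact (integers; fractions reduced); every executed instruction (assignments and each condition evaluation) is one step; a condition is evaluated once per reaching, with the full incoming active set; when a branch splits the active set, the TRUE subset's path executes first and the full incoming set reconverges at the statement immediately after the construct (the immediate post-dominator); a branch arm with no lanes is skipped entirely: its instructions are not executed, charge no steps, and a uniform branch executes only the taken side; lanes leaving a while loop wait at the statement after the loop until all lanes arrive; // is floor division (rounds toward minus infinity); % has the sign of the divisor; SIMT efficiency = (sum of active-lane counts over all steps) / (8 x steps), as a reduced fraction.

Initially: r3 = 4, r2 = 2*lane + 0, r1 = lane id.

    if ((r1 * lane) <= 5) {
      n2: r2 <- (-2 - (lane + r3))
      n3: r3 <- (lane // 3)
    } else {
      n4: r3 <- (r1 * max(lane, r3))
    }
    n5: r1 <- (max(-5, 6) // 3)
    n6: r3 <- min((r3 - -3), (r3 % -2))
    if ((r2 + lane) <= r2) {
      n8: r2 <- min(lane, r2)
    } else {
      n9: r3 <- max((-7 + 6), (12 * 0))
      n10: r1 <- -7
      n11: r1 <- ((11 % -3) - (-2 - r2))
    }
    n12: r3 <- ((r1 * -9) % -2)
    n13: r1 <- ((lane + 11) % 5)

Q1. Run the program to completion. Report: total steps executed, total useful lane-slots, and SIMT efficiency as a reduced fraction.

Answer: 13 steps, 81 useful, 81/104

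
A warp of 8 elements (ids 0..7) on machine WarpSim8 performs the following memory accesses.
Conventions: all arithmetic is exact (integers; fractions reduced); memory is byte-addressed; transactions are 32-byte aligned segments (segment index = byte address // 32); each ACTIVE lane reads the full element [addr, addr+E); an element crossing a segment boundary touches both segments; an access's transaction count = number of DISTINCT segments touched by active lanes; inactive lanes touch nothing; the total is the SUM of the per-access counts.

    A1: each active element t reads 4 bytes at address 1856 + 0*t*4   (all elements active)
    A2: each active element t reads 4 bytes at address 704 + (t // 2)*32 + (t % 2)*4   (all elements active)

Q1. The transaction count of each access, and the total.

A1: 1 transaction
A2: 4 transactions

Answer: 1,4; total 5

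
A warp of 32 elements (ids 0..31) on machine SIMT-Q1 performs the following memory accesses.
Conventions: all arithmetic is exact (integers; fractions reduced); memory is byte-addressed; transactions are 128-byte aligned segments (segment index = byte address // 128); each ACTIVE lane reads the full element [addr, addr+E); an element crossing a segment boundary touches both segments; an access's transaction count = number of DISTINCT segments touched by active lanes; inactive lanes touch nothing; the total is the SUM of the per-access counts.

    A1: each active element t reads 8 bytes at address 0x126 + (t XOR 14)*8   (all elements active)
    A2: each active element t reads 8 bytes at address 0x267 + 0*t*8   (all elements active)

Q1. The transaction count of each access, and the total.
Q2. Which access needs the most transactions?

A1: 3 transactions
A2: 1 transaction

Answer: 3,1; total 4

Answer: A1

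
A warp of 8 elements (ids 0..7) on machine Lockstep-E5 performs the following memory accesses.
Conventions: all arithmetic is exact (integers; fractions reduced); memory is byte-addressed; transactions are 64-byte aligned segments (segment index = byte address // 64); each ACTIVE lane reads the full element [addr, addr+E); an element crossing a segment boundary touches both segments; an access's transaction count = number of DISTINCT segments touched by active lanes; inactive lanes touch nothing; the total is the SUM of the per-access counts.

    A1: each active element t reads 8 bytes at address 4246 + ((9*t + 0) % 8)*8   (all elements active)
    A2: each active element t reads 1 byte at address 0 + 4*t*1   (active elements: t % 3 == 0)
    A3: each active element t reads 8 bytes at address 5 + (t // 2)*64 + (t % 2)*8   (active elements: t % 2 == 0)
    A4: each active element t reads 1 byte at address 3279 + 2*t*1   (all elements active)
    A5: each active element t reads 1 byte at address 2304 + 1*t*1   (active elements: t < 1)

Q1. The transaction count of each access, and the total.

A1: 2 transactions
A2: 1 transaction
A3: 4 transactions
A4: 1 transaction
A5: 1 transaction

Answer: 2,1,4,1,1; total 9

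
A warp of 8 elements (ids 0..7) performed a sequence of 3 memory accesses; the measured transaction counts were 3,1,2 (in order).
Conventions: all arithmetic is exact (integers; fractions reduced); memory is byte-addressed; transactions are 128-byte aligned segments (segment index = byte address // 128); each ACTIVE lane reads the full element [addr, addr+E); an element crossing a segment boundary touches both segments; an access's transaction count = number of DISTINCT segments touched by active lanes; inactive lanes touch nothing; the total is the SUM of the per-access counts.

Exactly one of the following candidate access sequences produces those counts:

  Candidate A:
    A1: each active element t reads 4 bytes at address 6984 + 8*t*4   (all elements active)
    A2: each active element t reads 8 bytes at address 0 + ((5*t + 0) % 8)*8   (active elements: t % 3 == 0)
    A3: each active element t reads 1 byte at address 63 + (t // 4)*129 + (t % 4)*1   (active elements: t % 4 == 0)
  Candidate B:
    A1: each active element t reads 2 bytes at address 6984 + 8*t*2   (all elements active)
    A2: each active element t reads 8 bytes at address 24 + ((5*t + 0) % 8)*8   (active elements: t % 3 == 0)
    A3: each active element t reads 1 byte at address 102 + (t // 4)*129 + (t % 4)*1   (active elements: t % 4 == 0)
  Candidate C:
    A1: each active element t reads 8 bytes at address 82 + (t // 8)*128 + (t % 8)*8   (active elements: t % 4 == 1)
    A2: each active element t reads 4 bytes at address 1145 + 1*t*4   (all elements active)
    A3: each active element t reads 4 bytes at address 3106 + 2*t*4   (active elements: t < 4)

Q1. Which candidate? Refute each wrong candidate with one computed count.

B: A1 gives 2 transactions, not 3
C: A1 gives 2 transactions, not 3
A: all counts match (3,1,2)

Answer: A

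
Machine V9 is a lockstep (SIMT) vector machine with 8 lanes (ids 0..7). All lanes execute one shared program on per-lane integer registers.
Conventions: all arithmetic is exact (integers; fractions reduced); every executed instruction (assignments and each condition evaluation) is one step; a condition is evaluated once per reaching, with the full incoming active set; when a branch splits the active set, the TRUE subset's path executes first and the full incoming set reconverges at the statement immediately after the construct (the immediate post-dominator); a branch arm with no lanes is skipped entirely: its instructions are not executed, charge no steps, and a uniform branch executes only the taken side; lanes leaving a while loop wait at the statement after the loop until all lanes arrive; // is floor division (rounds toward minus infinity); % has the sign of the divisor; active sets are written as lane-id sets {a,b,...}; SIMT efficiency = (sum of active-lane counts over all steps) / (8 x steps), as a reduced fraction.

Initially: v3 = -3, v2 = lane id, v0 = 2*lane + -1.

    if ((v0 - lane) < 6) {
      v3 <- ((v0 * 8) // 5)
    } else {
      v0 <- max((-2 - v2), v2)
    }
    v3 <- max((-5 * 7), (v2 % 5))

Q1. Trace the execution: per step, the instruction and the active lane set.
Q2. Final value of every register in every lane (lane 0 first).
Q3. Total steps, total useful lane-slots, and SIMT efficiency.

step 0: eval ((v0 - lane) < 6)       {0,1,2,3,4,5,6,7}
step 1: v3 <- ((v0 * 8) // 5)        {0,1,2,3,4,5,6}
step 2: v0 <- max((-2 - v2), v2)     {7}
step 3: v3 <- max((-5 * 7), (v2 % 5)) {0,1,2,3,4,5,6,7}

Answer: 4 steps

v3: 0,1,2,3,4,0,1,2
v2: 0,1,2,3,4,5,6,7
v0: -1,1,3,5,7,9,11,7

steps = 4; useful = 24; efficiency = 24/32 = 3/4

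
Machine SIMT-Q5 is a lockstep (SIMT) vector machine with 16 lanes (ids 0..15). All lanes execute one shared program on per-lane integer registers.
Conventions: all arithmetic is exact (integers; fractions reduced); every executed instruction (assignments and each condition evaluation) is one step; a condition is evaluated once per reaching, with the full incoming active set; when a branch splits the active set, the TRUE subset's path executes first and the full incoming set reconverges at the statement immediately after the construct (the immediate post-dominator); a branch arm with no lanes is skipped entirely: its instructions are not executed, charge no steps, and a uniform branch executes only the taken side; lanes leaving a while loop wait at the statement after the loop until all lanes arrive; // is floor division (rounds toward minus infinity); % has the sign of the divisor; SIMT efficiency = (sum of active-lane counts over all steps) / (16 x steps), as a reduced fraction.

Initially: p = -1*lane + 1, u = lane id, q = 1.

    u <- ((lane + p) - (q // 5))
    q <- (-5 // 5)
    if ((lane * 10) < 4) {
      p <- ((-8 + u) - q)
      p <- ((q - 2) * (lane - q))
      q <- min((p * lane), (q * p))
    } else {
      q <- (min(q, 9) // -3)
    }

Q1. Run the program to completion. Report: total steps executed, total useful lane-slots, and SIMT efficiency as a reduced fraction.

Answer: 7 steps, 66 useful, 33/56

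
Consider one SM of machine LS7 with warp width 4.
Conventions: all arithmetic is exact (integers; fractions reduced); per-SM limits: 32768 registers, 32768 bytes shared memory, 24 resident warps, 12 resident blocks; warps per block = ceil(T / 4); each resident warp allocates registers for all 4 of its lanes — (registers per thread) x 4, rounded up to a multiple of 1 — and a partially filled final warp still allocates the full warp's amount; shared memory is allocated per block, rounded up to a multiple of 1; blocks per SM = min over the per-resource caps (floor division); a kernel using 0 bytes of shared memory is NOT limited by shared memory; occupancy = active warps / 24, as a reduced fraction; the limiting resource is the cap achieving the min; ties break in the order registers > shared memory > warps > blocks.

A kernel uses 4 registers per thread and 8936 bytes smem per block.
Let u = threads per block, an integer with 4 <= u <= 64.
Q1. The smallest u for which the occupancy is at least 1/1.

Answer: u = 29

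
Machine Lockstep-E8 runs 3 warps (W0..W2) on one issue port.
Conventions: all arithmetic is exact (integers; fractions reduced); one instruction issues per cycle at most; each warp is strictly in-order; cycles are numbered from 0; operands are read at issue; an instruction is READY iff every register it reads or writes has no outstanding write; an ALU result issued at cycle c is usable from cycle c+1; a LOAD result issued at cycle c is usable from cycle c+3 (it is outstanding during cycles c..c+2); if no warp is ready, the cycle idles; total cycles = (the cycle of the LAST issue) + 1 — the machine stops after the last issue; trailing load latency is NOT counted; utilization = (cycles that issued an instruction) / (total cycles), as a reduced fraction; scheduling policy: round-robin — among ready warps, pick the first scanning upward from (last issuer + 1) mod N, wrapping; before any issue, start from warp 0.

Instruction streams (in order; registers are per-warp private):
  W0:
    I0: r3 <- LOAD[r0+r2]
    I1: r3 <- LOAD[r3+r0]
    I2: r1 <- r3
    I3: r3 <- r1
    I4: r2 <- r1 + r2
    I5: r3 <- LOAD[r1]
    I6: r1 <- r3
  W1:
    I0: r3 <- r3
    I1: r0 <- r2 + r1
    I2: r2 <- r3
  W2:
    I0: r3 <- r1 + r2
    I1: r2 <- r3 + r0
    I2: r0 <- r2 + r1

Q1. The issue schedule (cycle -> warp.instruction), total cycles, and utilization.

cycle 0: W0.I0
cycle 1: W1.I0
cycle 2: W2.I0
cycle 3: W0.I1
cycle 4: W1.I1
cycle 5: W2.I1
cycle 6: W0.I2
cycle 7: W1.I2
cycle 8: W2.I2
cycle 9: W0.I3
cycle 10: W0.I4
cycle 11: W0.I5
cycle 12: idle
cycle 13: idle
cycle 14: W0.I6

Answer: 15 cycles, utilization 13/15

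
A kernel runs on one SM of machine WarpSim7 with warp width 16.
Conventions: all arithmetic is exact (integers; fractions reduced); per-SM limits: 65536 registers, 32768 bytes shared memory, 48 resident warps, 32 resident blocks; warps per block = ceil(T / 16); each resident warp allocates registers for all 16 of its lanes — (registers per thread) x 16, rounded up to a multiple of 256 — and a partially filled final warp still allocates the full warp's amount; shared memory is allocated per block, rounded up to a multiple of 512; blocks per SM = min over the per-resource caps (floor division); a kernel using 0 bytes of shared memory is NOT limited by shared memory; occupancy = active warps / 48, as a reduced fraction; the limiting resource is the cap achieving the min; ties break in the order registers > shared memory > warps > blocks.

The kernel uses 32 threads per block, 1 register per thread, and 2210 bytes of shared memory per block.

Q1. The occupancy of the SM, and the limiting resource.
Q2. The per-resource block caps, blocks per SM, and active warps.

Answer: occupancy 1/2, limited by shared memory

registers: 128 blocks
shared memory: 12 blocks
warps: 24 blocks
blocks: 32 blocks

Answer: 12 blocks, 24 active warps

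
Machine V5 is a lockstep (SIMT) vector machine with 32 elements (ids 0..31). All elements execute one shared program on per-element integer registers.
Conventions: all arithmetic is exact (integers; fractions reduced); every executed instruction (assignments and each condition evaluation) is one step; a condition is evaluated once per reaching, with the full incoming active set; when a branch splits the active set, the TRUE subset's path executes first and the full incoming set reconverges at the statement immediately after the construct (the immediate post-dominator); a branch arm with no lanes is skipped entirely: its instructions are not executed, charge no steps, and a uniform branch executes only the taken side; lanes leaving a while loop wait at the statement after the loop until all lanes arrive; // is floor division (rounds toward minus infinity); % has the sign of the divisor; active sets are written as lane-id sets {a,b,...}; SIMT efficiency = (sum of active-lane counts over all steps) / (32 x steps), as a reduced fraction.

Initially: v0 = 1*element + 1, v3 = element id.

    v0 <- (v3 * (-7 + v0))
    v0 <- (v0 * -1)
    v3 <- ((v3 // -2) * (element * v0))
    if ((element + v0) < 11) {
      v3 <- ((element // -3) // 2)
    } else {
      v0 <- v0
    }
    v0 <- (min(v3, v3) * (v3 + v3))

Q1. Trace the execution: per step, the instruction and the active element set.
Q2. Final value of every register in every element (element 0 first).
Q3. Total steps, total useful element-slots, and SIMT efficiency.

step 0: v0 <- (v3 * (-7 + v0))       {0,1,2,3,4,5,6,7,8,9,10,11,12,13,14,15,16,17,18,19,20,21,22,23,24,25,26,27,28,29,30,31}
step 1: v0 <- (v0 * -1)              {0,1,2,3,4,5,6,7,8,9,10,11,12,13,14,15,16,17,18,19,20,21,22,23,24,25,26,27,28,29,30,31}
step 2: v3 <- ((v3 // -2) * (element * v0)) {0,1,2,3,4,5,6,7,8,9,10,11,12,13,14,15,16,17,18,19,20,21,22,23,24,25,26,27,28,29,30,31}
step 3: eval ((element + v0) < 11)   {0,1,2,3,4,5,6,7,8,9,10,11,12,13,14,15,16,17,18,19,20,21,22,23,24,25,26,27,28,29,30,31}
step 4: v3 <- ((element // -3) // 2) {0,1,2,5,6,7,8,9,10,11,12,13,14,15,16,17,18,19,20,21,22,23,24,25,26,27,28,29,30,31}
step 5: v0 <- v0                     {3,4}
step 6: v0 <- (min(v3, v3) * (v3 + v3)) {0,1,2,3,4,5,6,7,8,9,10,11,12,13,14,15,16,17,18,19,20,21,22,23,24,25,26,27,28,29,30,31}

Answer: 7 steps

v0: 0,2,2,5832,8192,2,2,8,8,8,8,8,8,18,18,18,18,18,18,32,32,32,32,32,32,50,50,50,50,50,50,72
v3: 0,-1,-1,-54,-64,-1,-1,-2,-2,-2,-2,-2,-2,-3,-3,-3,-3,-3,-3,-4,-4,-4,-4,-4,-4,-5,-5,-5,-5,-5,-5,-6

steps = 7; useful = 192; efficiency = 192/224 = 6/7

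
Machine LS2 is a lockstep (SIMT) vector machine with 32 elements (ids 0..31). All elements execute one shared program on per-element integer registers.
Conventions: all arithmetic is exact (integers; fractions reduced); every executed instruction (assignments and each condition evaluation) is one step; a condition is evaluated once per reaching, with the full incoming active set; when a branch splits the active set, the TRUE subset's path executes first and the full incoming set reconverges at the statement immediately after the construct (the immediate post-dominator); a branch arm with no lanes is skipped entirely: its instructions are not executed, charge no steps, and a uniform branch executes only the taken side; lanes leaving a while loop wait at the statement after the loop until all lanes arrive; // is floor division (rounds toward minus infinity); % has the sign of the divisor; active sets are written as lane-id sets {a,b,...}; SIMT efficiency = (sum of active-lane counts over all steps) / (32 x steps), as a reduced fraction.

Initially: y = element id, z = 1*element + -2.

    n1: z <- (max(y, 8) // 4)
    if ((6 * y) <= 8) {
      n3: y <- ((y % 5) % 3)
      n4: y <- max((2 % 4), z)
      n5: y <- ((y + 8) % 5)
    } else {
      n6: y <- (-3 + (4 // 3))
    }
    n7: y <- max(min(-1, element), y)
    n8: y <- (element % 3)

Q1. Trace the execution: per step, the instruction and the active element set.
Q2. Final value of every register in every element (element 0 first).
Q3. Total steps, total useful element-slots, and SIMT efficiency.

step 0: z <- (max(y, 8) // 4)        {0,1,2,3,4,5,6,7,8,9,10,11,12,13,14,15,16,17,18,19,20,21,22,23,24,25,26,27,28,29,30,31}
step 1: eval ((6 * y) <= 8)          {0,1,2,3,4,5,6,7,8,9,10,11,12,13,14,15,16,17,18,19,20,21,22,23,24,25,26,27,28,29,30,31}
step 2: y <- ((y % 5) % 3)           {0,1}
step 3: y <- max((2 % 4), z)         {0,1}
step 4: y <- ((y + 8) % 5)           {0,1}
step 5: y <- (-3 + (4 // 3))         {2,3,4,5,6,7,8,9,10,11,12,13,14,15,16,17,18,19,20,21,22,23,24,25,26,27,28,29,30,31}
step 6: y <- max(min(-1, element), y) {0,1,2,3,4,5,6,7,8,9,10,11,12,13,14,15,16,17,18,19,20,21,22,23,24,25,26,27,28,29,30,31}
step 7: y <- (element % 3)           {0,1,2,3,4,5,6,7,8,9,10,11,12,13,14,15,16,17,18,19,20,21,22,23,24,25,26,27,28,29,30,31}

Answer: 8 steps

y: 0,1,2,0,1,2,0,1,2,0,1,2,0,1,2,0,1,2,0,1,2,0,1,2,0,1,2,0,1,2,0,1
z: 2,2,2,2,2,2,2,2,2,2,2,2,3,3,3,3,4,4,4,4,5,5,5,5,6,6,6,6,7,7,7,7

steps = 8; useful = 164; efficiency = 164/256 = 41/64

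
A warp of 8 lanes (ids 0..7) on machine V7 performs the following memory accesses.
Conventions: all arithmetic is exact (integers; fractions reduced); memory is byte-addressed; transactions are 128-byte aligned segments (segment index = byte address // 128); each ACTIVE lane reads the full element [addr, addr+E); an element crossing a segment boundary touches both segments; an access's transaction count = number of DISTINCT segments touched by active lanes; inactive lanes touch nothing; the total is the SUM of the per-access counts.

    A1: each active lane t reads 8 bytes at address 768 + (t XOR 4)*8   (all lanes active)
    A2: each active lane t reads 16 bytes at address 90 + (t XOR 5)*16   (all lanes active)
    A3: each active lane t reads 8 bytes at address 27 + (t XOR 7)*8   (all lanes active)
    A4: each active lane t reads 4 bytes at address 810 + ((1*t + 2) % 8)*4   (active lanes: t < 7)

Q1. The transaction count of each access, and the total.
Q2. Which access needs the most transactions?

A1: 1 transaction
A2: 2 transactions
A3: 1 transaction
A4: 1 transaction

Answer: 1,2,1,1; total 5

Answer: A2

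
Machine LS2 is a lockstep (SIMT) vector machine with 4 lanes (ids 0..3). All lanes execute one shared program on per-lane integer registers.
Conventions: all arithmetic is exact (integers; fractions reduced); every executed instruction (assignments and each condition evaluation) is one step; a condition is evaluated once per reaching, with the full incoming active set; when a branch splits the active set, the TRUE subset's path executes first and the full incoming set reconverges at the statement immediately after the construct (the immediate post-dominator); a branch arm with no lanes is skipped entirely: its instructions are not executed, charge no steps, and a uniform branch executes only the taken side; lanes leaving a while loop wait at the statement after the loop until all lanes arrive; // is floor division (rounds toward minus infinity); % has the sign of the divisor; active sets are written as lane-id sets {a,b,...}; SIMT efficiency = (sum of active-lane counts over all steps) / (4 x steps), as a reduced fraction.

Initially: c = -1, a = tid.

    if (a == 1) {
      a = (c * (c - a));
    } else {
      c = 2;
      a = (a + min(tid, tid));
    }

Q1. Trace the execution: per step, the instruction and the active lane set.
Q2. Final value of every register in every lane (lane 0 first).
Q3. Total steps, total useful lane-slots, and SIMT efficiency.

step 0: eval (a == 1)                {0,1,2,3}
step 1: a <- (c * (c - a))           {1}
step 2: c <- 2                       {0,2,3}
step 3: a <- (a + min(tid, tid))     {0,2,3}

Answer: 4 steps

c: 2,-1,2,2
a: 0,2,4,6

steps = 4; useful = 11; efficiency = 11/16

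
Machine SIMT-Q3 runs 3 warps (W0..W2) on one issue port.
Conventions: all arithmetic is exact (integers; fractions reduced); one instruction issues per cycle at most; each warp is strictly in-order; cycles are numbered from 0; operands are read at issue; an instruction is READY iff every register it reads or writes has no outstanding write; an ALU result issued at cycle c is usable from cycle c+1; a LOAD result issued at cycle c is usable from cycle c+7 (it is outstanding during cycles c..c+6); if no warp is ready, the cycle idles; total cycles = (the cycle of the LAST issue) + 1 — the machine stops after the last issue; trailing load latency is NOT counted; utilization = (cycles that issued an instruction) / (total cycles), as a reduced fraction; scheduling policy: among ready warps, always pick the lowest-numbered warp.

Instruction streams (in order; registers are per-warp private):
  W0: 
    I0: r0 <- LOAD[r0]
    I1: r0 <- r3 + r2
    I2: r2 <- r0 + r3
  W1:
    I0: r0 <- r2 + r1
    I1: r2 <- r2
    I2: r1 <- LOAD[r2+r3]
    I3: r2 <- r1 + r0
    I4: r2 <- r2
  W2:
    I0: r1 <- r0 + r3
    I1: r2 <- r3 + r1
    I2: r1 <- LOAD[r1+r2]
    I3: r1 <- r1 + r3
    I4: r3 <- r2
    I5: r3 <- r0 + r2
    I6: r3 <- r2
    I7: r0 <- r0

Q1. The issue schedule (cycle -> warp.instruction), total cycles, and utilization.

cycle 0: W0.I0
cycle 1: W1.I0
cycle 2: W1.I1
cycle 3: W1.I2
cycle 4: W2.I0
cycle 5: W2.I1
cycle 6: W2.I2
cycle 7: W0.I1
cycle 8: W0.I2
cycle 9: idle
cycle 10: W1.I3
cycle 11: W1.I4
cycle 12: idle
cycle 13: W2.I3
cycle 14: W2.I4
cycle 15: W2.I5
cycle 16: W2.I6
cycle 17: W2.I7

Answer: 18 cycles, utilization 8/9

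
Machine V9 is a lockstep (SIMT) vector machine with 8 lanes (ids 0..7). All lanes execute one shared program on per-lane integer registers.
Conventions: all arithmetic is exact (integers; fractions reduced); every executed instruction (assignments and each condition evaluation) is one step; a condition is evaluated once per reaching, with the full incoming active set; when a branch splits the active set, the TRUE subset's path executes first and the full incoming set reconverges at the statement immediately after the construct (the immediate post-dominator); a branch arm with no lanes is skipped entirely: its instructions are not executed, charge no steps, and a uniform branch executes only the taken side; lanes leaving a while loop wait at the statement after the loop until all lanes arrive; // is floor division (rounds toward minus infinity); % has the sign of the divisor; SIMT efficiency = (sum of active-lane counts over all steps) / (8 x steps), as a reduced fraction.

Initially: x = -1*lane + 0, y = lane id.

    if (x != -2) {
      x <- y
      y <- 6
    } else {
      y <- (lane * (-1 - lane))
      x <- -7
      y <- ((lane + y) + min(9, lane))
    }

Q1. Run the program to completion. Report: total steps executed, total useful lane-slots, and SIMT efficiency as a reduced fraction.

Answer: 6 steps, 25 useful, 25/48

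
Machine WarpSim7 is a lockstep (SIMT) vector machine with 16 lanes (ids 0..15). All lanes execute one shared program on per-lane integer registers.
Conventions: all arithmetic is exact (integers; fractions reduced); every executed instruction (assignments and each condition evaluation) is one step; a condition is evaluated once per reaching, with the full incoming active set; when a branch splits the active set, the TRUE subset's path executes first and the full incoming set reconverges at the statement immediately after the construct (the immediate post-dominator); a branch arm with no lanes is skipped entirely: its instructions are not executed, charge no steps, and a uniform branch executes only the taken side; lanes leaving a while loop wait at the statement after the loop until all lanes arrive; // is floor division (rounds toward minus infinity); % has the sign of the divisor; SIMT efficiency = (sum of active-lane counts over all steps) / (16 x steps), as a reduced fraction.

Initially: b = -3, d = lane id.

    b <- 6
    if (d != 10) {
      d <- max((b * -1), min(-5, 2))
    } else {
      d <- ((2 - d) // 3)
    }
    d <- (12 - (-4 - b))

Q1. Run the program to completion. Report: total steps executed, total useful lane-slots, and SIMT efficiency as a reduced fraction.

Answer: 5 steps, 64 useful, 4/5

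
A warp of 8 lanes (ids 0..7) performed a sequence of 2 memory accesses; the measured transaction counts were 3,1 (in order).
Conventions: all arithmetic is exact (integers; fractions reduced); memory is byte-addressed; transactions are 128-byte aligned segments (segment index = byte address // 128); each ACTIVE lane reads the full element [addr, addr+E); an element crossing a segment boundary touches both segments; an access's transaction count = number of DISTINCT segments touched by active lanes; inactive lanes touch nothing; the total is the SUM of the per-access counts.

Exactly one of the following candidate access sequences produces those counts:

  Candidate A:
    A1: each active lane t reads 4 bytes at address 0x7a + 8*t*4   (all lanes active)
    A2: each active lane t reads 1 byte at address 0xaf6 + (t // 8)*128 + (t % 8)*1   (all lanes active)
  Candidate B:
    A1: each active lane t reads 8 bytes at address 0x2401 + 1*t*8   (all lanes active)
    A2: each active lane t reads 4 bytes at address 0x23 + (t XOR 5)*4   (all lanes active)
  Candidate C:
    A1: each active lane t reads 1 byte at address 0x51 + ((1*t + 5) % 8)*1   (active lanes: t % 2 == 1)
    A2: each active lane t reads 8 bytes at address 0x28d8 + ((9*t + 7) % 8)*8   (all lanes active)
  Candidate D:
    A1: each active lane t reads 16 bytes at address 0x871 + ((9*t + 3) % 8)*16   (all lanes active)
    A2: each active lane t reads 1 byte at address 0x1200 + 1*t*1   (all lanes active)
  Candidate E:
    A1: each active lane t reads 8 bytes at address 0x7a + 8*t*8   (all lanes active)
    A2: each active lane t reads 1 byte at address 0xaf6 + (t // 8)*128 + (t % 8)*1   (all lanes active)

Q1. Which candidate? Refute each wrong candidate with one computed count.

B: A1 gives 1 transaction, not 3
C: A1 gives 1 transaction, not 3
D: A1 gives 2 transactions, not 3
E: A1 gives 5 transactions, not 3
A: all counts match (3,1)

Answer: A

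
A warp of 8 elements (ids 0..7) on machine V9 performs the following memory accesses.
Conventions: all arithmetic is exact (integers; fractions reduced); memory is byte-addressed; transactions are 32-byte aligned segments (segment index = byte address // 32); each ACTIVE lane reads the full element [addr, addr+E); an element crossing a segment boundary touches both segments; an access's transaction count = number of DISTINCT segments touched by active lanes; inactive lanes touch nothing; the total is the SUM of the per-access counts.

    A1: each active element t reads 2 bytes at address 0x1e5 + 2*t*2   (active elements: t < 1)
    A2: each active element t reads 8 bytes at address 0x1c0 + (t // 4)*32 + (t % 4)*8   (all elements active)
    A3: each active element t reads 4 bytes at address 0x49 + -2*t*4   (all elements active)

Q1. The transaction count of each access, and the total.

A1: 1 transaction
A2: 2 transactions
A3: 3 transactions

Answer: 1,2,3; total 6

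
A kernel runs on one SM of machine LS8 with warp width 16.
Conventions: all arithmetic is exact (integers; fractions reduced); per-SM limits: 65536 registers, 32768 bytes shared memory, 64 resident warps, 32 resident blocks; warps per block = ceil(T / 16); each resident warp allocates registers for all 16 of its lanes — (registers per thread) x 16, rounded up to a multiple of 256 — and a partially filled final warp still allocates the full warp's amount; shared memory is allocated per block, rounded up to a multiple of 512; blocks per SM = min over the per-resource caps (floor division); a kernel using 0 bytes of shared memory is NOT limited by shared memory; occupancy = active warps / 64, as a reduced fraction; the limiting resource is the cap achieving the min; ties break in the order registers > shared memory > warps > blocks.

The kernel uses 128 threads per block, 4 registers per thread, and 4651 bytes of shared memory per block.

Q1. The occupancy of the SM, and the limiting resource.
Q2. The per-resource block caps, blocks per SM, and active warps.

Answer: occupancy 3/4, limited by shared memory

registers: 32 blocks
shared memory: 6 blocks
warps: 8 blocks
blocks: 32 blocks

Answer: 6 blocks, 48 active warps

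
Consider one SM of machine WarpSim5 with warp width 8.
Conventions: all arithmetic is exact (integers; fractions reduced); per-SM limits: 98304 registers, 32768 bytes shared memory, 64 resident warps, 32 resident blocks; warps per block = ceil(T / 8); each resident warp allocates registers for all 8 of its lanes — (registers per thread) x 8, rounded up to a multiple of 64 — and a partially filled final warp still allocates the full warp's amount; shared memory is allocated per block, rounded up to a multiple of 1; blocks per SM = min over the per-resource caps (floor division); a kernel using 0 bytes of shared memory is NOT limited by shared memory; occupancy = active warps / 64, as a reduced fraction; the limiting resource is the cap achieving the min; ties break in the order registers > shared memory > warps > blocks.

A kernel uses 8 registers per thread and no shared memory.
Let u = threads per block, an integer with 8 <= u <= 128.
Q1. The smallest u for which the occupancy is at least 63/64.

Answer: u = 9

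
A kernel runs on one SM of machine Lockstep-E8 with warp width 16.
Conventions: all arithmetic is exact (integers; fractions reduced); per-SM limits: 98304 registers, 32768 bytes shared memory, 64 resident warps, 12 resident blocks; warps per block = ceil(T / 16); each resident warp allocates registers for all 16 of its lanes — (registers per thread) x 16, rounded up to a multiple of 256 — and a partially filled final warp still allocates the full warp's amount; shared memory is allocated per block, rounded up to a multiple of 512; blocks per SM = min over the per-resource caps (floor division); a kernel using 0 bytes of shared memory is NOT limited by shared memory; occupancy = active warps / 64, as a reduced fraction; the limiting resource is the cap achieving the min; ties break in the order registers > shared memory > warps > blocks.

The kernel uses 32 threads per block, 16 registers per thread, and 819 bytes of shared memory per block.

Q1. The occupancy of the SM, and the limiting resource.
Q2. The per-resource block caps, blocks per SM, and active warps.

Answer: occupancy 3/8, limited by blocks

registers: 192 blocks
shared memory: 32 blocks
warps: 32 blocks
blocks: 12 blocks

Answer: 12 blocks, 24 active warps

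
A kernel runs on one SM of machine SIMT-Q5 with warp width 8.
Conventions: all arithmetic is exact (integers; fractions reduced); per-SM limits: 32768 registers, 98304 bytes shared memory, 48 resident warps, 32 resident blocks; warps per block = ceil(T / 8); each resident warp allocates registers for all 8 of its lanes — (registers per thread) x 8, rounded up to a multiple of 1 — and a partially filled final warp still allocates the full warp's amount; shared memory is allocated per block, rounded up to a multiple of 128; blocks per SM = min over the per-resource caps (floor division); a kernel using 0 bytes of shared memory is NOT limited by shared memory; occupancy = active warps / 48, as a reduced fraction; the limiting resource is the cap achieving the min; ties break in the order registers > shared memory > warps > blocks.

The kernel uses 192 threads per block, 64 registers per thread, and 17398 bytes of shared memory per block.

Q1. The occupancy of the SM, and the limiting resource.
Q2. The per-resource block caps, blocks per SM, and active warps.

Answer: occupancy 1, limited by registers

registers: 2 blocks
shared memory: 5 blocks
warps: 2 blocks
blocks: 32 blocks

Answer: 2 blocks, 48 active warps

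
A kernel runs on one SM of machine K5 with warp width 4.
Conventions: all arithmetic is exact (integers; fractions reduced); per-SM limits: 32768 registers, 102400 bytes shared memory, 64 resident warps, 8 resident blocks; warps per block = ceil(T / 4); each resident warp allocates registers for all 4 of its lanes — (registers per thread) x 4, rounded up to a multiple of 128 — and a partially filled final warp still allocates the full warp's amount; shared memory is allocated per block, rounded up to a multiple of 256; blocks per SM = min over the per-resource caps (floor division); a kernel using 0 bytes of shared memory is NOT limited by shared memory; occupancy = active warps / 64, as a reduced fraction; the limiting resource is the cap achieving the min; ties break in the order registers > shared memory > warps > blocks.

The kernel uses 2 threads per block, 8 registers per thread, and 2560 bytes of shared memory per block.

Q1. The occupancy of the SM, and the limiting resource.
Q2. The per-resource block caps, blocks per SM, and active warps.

Answer: occupancy 1/8, limited by blocks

registers: 256 blocks
shared memory: 40 blocks
warps: 64 blocks
blocks: 8 blocks

Answer: 8 blocks, 8 active warps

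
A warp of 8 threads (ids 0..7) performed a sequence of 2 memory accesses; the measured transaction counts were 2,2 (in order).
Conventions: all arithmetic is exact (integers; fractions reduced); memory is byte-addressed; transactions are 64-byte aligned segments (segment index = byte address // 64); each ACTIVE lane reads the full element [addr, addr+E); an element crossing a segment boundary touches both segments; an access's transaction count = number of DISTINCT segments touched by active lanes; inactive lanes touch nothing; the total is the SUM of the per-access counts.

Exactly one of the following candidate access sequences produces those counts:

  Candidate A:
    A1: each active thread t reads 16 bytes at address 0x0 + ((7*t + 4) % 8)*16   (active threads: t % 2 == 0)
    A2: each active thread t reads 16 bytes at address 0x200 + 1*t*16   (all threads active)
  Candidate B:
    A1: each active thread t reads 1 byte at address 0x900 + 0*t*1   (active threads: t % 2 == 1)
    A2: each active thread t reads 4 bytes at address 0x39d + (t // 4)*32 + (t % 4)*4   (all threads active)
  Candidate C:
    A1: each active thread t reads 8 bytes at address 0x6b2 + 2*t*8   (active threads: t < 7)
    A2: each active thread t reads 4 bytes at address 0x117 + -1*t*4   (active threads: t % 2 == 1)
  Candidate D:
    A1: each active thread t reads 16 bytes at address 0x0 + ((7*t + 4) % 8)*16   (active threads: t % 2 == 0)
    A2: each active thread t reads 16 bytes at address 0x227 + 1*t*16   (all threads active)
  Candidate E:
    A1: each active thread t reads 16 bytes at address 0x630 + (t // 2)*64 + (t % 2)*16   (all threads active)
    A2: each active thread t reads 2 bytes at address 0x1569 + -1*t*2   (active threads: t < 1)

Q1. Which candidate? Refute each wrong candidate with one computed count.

B: A1 gives 1 transaction, not 2
C: A1 gives 3 transactions, not 2
D: A2 gives 3 transactions, not 2
E: A1 gives 5 transactions, not 2
A: all counts match (2,2)

Answer: A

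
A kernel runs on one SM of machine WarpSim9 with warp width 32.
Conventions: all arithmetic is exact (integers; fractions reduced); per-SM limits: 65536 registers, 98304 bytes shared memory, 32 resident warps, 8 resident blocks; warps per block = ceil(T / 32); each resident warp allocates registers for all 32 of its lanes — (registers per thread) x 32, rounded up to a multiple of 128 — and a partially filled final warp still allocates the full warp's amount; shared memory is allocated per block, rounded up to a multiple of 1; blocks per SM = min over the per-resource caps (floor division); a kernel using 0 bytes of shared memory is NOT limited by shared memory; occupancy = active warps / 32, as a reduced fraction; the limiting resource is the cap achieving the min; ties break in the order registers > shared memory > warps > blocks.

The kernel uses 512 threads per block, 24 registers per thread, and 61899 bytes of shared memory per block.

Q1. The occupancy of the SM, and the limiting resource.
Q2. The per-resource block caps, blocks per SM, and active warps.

Answer: occupancy 1/2, limited by shared memory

registers: 5 blocks
shared memory: 1 block
warps: 2 blocks
blocks: 8 blocks

Answer: 1 block, 16 active warps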